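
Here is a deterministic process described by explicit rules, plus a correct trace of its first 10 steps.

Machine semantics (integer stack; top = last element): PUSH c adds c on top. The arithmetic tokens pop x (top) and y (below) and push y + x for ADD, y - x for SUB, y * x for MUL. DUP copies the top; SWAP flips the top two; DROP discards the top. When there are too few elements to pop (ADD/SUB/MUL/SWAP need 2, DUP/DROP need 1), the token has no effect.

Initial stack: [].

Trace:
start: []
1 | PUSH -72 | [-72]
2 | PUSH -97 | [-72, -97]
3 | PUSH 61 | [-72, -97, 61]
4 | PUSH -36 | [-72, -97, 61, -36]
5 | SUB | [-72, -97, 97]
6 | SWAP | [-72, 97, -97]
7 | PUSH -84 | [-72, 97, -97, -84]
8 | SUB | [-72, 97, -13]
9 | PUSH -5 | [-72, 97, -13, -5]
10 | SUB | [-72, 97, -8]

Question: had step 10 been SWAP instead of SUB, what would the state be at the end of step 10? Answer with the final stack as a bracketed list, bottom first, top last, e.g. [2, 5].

[-72, 97, -5, -13]

(re-executing from step 10 with the substitution; state before step 10: [-72, 97, -13, -5])
10 | SWAP | [-72, 97, -5, -13]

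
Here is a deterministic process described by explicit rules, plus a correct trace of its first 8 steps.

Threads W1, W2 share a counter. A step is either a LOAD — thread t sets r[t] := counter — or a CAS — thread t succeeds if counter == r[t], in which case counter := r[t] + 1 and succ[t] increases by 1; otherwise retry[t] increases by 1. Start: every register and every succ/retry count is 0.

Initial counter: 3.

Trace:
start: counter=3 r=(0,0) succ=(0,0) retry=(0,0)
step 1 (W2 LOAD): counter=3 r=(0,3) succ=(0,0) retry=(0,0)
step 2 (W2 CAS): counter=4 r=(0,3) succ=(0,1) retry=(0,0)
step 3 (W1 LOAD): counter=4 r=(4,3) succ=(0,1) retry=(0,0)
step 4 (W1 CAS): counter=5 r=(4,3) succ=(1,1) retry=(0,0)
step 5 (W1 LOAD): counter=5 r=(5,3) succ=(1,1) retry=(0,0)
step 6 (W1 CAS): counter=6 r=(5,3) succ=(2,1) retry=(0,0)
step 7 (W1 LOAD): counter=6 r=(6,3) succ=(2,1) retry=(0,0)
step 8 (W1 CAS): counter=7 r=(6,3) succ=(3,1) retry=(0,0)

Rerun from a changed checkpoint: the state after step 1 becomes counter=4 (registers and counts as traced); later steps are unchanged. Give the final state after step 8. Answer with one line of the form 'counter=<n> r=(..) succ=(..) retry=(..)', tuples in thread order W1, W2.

state after step 1 := counter=4 r=(0,3) succ=(0,0) retry=(0,0)
step 2 (W2 CAS): counter=4 r=(0,3) succ=(0,0) retry=(0,1)
step 3 (W1 LOAD): counter=4 r=(4,3) succ=(0,0) retry=(0,1)
step 4 (W1 CAS): counter=5 r=(4,3) succ=(1,0) retry=(0,1)
step 5 (W1 LOAD): counter=5 r=(5,3) succ=(1,0) retry=(0,1)
step 6 (W1 CAS): counter=6 r=(5,3) succ=(2,0) retry=(0,1)
step 7 (W1 LOAD): counter=6 r=(6,3) succ=(2,0) retry=(0,1)
step 8 (W1 CAS): counter=7 r=(6,3) succ=(3,0) retry=(0,1)

counter=7 r=(6,3) succ=(3,0) retry=(0,1)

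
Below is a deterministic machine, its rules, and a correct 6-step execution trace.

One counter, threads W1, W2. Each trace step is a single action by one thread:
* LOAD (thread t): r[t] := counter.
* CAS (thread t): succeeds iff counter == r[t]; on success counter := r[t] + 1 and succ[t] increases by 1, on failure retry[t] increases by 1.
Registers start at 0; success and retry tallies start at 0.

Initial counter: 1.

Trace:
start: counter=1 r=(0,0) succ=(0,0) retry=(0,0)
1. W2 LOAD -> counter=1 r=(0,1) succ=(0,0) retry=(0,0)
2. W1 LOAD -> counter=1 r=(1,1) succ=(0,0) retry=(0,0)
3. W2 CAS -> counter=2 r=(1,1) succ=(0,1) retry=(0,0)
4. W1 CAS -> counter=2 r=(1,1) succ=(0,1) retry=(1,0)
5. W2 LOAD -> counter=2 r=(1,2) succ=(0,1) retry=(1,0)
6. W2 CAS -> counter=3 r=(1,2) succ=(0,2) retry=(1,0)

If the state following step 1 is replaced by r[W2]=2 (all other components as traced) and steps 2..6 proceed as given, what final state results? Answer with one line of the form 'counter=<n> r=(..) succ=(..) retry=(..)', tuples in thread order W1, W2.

counter=3 r=(1,2) succ=(1,1) retry=(0,1)

state after step 1 := counter=1 r=(0,2) succ=(0,0) retry=(0,0)
2. W1 LOAD -> counter=1 r=(1,2) succ=(0,0) retry=(0,0)
3. W2 CAS -> counter=1 r=(1,2) succ=(0,0) retry=(0,1)
4. W1 CAS -> counter=2 r=(1,2) succ=(1,0) retry=(0,1)
5. W2 LOAD -> counter=2 r=(1,2) succ=(1,0) retry=(0,1)
6. W2 CAS -> counter=3 r=(1,2) succ=(1,1) retry=(0,1)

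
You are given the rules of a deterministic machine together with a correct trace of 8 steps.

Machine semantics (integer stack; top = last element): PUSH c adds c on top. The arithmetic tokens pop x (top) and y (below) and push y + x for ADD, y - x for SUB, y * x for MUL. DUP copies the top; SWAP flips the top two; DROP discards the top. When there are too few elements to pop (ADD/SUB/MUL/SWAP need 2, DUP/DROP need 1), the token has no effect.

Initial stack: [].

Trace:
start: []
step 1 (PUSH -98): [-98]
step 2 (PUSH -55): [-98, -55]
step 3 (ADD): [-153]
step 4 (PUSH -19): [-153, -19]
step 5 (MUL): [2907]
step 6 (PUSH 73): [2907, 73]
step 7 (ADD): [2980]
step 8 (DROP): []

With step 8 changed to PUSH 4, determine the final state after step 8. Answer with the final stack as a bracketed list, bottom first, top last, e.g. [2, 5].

[2980, 4]

(re-executing from step 8 with the substitution; state before step 8: [2980])
step 8 (PUSH 4): [2980, 4]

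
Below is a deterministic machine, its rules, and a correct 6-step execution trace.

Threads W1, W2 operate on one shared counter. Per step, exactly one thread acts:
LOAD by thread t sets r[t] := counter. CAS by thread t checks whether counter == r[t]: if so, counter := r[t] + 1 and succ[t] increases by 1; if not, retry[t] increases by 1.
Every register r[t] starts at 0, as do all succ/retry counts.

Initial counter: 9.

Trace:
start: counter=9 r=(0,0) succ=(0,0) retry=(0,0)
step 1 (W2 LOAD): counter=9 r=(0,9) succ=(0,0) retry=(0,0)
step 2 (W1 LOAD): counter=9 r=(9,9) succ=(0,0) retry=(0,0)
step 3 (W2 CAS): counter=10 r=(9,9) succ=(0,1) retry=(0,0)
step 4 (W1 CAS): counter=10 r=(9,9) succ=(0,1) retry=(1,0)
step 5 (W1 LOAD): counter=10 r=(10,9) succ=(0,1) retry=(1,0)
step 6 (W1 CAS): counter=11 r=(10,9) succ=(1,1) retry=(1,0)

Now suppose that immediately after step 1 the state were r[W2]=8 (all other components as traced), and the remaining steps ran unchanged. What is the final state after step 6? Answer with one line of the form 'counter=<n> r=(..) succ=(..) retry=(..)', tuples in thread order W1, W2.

counter=11 r=(10,8) succ=(2,0) retry=(0,1)

state after step 1 := counter=9 r=(0,8) succ=(0,0) retry=(0,0)
step 2 (W1 LOAD): counter=9 r=(9,8) succ=(0,0) retry=(0,0)
step 3 (W2 CAS): counter=9 r=(9,8) succ=(0,0) retry=(0,1)
step 4 (W1 CAS): counter=10 r=(9,8) succ=(1,0) retry=(0,1)
step 5 (W1 LOAD): counter=10 r=(10,8) succ=(1,0) retry=(0,1)
step 6 (W1 CAS): counter=11 r=(10,8) succ=(2,0) retry=(0,1)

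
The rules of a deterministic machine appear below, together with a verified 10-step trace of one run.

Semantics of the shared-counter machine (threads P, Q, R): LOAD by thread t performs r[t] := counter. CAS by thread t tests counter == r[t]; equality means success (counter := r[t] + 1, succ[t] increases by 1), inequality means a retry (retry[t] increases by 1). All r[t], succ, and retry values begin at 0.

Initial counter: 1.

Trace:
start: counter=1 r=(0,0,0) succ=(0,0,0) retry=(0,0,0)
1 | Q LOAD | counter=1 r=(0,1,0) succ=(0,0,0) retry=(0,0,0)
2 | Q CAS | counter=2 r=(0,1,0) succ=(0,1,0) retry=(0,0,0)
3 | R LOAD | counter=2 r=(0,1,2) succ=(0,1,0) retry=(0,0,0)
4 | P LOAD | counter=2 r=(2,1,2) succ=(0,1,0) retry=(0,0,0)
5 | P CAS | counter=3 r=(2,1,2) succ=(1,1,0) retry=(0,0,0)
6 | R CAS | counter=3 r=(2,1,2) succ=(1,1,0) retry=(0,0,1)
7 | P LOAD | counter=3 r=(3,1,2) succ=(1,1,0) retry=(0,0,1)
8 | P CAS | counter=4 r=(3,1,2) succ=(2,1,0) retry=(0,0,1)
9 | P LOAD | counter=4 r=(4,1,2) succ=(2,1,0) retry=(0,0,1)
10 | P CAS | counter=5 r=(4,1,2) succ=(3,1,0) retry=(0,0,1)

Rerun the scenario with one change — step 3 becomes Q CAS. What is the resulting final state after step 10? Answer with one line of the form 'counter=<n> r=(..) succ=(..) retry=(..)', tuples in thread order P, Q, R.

counter=5 r=(4,1,0) succ=(3,1,0) retry=(0,1,1)

(re-executing from step 3 with the substitution; state before step 3: counter=2 r=(0,1,0) succ=(0,1,0) retry=(0,0,0))
3 | Q CAS | counter=2 r=(0,1,0) succ=(0,1,0) retry=(0,1,0)
4 | P LOAD | counter=2 r=(2,1,0) succ=(0,1,0) retry=(0,1,0)
5 | P CAS | counter=3 r=(2,1,0) succ=(1,1,0) retry=(0,1,0)
6 | R CAS | counter=3 r=(2,1,0) succ=(1,1,0) retry=(0,1,1)
7 | P LOAD | counter=3 r=(3,1,0) succ=(1,1,0) retry=(0,1,1)
8 | P CAS | counter=4 r=(3,1,0) succ=(2,1,0) retry=(0,1,1)
9 | P LOAD | counter=4 r=(4,1,0) succ=(2,1,0) retry=(0,1,1)
10 | P CAS | counter=5 r=(4,1,0) succ=(3,1,0) retry=(0,1,1)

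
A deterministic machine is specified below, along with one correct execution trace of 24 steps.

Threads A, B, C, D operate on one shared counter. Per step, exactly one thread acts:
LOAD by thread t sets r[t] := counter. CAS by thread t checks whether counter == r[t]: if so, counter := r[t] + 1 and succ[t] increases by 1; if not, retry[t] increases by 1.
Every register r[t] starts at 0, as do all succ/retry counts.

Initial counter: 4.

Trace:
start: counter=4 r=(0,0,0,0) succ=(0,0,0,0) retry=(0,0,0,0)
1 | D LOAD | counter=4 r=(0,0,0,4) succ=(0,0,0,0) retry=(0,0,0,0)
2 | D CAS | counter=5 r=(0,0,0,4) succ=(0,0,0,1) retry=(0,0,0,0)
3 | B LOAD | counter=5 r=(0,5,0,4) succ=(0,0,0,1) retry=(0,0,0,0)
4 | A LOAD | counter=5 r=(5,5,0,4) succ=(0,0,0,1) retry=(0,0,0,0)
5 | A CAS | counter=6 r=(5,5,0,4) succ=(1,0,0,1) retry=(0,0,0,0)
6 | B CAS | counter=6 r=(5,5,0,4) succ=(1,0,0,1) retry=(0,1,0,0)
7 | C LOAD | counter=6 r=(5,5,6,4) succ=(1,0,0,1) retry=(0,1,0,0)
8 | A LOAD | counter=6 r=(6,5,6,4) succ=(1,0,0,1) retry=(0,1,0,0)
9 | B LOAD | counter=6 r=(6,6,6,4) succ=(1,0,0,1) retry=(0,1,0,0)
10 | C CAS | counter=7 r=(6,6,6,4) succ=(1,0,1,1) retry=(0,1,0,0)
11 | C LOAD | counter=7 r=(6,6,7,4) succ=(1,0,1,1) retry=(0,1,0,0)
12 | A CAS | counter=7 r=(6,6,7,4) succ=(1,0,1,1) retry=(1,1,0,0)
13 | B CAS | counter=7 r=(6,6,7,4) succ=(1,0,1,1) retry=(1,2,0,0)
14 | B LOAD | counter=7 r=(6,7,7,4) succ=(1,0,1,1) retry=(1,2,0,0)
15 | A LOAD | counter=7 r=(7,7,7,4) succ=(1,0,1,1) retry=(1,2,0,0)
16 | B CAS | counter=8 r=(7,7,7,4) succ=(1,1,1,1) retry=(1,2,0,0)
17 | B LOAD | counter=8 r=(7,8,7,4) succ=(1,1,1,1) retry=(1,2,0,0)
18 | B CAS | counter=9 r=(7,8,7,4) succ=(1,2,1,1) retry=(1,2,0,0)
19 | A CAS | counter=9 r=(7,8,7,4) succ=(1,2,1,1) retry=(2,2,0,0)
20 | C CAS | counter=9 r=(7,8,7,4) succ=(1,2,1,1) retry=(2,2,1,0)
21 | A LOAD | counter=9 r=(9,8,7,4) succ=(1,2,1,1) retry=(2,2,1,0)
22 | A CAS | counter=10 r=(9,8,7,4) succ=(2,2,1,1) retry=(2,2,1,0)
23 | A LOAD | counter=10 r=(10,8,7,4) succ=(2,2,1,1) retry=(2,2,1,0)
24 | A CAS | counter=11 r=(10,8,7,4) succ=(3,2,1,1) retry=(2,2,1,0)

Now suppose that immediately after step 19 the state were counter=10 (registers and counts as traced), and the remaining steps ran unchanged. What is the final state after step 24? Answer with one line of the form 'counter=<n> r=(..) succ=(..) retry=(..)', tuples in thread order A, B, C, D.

counter=12 r=(11,8,7,4) succ=(3,2,1,1) retry=(2,2,1,0)

state after step 19 := counter=10 r=(7,8,7,4) succ=(1,2,1,1) retry=(2,2,0,0)
20 | C CAS | counter=10 r=(7,8,7,4) succ=(1,2,1,1) retry=(2,2,1,0)
21 | A LOAD | counter=10 r=(10,8,7,4) succ=(1,2,1,1) retry=(2,2,1,0)
22 | A CAS | counter=11 r=(10,8,7,4) succ=(2,2,1,1) retry=(2,2,1,0)
23 | A LOAD | counter=11 r=(11,8,7,4) succ=(2,2,1,1) retry=(2,2,1,0)
24 | A CAS | counter=12 r=(11,8,7,4) succ=(3,2,1,1) retry=(2,2,1,0)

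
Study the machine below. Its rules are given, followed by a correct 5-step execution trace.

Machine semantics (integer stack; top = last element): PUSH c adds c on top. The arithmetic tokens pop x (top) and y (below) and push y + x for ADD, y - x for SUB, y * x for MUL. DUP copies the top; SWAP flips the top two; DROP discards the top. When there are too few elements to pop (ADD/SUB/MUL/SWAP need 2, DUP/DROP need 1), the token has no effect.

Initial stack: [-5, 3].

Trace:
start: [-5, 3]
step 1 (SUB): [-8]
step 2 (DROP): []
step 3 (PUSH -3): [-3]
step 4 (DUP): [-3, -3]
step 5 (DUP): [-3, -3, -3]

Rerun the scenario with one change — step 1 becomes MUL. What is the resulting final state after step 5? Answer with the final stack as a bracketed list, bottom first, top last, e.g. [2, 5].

[-3, -3, -3]

(re-executing from step 1 with the substitution; state before step 1: [-5, 3])
step 1 (MUL): [-15]
step 2 (DROP): []
step 3 (PUSH -3): [-3]
step 4 (DUP): [-3, -3]
step 5 (DUP): [-3, -3, -3]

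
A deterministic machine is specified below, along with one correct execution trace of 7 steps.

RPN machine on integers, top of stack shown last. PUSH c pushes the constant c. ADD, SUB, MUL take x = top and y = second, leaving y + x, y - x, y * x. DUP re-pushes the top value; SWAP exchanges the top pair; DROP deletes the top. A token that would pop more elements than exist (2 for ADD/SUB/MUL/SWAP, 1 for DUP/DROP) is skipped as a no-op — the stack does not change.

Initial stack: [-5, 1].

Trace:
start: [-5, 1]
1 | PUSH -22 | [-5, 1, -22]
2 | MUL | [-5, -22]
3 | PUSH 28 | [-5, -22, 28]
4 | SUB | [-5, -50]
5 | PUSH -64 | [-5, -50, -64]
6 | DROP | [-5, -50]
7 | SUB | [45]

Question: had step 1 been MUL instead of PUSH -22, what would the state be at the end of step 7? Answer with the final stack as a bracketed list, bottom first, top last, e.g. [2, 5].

(re-executing from step 1 with the substitution; state before step 1: [-5, 1])
1 | MUL | [-5]
2 | MUL | [-5]
3 | PUSH 28 | [-5, 28]
4 | SUB | [-33]
5 | PUSH -64 | [-33, -64]
6 | DROP | [-33]
7 | SUB | [-33]

[-33]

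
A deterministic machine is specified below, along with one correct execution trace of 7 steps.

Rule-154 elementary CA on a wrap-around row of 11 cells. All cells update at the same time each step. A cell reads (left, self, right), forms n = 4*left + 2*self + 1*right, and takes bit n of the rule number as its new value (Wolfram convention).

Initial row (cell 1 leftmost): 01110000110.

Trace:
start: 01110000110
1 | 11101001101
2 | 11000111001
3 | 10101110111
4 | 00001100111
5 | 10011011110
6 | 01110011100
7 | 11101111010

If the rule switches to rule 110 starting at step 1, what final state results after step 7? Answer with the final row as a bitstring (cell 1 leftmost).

10111111011

(re-executing steps 1..7 under rule 110; state before step 1: 01110000110)
1 | 11010001110
2 | 11110011011
3 | 00010111110
4 | 00111100010
5 | 01100100110
6 | 11101101110
7 | 10111111011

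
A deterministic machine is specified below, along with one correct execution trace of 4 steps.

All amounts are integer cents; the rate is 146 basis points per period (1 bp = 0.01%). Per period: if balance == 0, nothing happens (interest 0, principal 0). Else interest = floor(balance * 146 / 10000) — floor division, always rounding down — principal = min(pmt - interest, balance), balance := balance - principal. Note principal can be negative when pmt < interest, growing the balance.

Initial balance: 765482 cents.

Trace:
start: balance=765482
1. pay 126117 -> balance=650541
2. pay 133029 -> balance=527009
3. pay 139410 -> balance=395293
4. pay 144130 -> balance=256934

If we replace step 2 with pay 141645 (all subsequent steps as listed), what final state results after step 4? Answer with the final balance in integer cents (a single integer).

(re-executing from step 2 with the substitution; state before step 2: balance=650541)
2. pay 141645 -> balance=518393
3. pay 139410 -> balance=386551
4. pay 144130 -> balance=248064

248064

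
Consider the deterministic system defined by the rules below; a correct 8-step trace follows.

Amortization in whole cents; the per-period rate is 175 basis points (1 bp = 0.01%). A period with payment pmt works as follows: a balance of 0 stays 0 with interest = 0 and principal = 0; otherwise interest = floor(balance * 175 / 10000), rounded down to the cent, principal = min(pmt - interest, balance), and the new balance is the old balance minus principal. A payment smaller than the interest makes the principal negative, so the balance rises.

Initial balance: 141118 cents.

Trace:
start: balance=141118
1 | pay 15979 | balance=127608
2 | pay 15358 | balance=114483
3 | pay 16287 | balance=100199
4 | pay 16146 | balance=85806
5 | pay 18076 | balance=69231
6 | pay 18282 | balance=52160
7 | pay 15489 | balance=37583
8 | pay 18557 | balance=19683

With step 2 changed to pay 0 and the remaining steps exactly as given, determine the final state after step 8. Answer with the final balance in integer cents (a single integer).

36725

(re-executing from step 2 with the substitution; state before step 2: balance=127608)
2 | pay 0 | balance=129841
3 | pay 16287 | balance=115826
4 | pay 16146 | balance=101706
5 | pay 18076 | balance=85409
6 | pay 18282 | balance=68621
7 | pay 15489 | balance=54332
8 | pay 18557 | balance=36725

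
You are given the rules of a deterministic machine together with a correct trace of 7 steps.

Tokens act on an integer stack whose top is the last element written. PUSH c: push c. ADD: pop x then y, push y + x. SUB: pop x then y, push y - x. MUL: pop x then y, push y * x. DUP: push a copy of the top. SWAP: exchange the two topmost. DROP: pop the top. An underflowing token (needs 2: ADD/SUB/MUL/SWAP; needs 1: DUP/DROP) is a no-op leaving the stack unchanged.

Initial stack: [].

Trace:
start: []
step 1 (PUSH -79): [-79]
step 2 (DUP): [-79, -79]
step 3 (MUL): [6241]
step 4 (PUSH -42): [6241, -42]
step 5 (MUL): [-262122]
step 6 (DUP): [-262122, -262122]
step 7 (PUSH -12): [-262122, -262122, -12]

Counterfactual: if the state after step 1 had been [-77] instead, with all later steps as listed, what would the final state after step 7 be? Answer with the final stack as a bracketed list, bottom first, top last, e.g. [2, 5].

[-249018, -249018, -12]

state after step 1 := [-77]
step 2 (DUP): [-77, -77]
step 3 (MUL): [5929]
step 4 (PUSH -42): [5929, -42]
step 5 (MUL): [-249018]
step 6 (DUP): [-249018, -249018]
step 7 (PUSH -12): [-249018, -249018, -12]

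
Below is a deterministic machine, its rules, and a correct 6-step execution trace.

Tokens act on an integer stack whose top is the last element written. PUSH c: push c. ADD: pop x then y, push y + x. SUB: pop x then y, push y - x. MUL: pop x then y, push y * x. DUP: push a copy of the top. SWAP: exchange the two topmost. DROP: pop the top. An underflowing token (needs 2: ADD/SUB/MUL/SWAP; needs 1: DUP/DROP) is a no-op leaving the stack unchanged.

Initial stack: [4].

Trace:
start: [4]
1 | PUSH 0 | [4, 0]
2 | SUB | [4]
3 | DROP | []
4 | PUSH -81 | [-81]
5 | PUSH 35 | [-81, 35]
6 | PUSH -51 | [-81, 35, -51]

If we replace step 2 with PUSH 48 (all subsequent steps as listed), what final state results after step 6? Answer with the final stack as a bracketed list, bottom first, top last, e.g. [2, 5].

(re-executing from step 2 with the substitution; state before step 2: [4, 0])
2 | PUSH 48 | [4, 0, 48]
3 | DROP | [4, 0]
4 | PUSH -81 | [4, 0, -81]
5 | PUSH 35 | [4, 0, -81, 35]
6 | PUSH -51 | [4, 0, -81, 35, -51]

[4, 0, -81, 35, -51]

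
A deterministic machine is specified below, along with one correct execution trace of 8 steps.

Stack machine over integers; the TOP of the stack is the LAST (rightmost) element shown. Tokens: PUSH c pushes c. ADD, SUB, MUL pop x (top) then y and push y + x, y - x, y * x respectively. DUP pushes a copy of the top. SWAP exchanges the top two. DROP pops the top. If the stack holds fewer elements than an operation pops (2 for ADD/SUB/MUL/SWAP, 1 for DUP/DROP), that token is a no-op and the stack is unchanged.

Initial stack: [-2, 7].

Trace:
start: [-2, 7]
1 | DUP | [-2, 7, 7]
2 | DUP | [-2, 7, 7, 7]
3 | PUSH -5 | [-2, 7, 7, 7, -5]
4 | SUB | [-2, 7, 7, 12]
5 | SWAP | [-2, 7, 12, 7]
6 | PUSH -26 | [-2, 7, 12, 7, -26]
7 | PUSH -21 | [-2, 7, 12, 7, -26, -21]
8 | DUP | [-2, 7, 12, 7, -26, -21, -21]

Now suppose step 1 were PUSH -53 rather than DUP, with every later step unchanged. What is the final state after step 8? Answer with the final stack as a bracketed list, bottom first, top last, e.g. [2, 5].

(re-executing from step 1 with the substitution; state before step 1: [-2, 7])
1 | PUSH -53 | [-2, 7, -53]
2 | DUP | [-2, 7, -53, -53]
3 | PUSH -5 | [-2, 7, -53, -53, -5]
4 | SUB | [-2, 7, -53, -48]
5 | SWAP | [-2, 7, -48, -53]
6 | PUSH -26 | [-2, 7, -48, -53, -26]
7 | PUSH -21 | [-2, 7, -48, -53, -26, -21]
8 | DUP | [-2, 7, -48, -53, -26, -21, -21]

[-2, 7, -48, -53, -26, -21, -21]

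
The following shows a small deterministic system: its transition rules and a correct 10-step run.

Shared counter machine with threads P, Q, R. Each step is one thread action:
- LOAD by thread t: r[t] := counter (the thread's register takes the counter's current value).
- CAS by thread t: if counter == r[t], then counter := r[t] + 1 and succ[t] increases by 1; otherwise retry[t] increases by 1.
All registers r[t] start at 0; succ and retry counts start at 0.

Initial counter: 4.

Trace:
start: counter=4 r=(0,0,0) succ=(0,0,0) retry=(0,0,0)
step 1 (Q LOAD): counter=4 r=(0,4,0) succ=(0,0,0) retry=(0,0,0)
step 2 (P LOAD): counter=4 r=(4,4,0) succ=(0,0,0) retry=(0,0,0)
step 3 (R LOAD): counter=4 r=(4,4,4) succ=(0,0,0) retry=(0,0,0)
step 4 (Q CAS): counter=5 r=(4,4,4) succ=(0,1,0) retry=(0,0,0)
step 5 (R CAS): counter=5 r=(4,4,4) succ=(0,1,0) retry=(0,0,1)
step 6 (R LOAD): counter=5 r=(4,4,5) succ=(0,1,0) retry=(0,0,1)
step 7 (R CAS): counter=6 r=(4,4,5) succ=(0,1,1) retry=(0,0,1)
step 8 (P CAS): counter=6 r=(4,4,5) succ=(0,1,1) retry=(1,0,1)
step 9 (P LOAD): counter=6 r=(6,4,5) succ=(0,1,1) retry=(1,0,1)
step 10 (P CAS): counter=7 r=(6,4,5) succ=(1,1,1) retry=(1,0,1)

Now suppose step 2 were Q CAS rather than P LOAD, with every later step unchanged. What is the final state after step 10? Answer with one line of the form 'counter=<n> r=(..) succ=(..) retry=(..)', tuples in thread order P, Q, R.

(re-executing from step 2 with the substitution; state before step 2: counter=4 r=(0,4,0) succ=(0,0,0) retry=(0,0,0))
step 2 (Q CAS): counter=5 r=(0,4,0) succ=(0,1,0) retry=(0,0,0)
step 3 (R LOAD): counter=5 r=(0,4,5) succ=(0,1,0) retry=(0,0,0)
step 4 (Q CAS): counter=5 r=(0,4,5) succ=(0,1,0) retry=(0,1,0)
step 5 (R CAS): counter=6 r=(0,4,5) succ=(0,1,1) retry=(0,1,0)
step 6 (R LOAD): counter=6 r=(0,4,6) succ=(0,1,1) retry=(0,1,0)
step 7 (R CAS): counter=7 r=(0,4,6) succ=(0,1,2) retry=(0,1,0)
step 8 (P CAS): counter=7 r=(0,4,6) succ=(0,1,2) retry=(1,1,0)
step 9 (P LOAD): counter=7 r=(7,4,6) succ=(0,1,2) retry=(1,1,0)
step 10 (P CAS): counter=8 r=(7,4,6) succ=(1,1,2) retry=(1,1,0)

counter=8 r=(7,4,6) succ=(1,1,2) retry=(1,1,0)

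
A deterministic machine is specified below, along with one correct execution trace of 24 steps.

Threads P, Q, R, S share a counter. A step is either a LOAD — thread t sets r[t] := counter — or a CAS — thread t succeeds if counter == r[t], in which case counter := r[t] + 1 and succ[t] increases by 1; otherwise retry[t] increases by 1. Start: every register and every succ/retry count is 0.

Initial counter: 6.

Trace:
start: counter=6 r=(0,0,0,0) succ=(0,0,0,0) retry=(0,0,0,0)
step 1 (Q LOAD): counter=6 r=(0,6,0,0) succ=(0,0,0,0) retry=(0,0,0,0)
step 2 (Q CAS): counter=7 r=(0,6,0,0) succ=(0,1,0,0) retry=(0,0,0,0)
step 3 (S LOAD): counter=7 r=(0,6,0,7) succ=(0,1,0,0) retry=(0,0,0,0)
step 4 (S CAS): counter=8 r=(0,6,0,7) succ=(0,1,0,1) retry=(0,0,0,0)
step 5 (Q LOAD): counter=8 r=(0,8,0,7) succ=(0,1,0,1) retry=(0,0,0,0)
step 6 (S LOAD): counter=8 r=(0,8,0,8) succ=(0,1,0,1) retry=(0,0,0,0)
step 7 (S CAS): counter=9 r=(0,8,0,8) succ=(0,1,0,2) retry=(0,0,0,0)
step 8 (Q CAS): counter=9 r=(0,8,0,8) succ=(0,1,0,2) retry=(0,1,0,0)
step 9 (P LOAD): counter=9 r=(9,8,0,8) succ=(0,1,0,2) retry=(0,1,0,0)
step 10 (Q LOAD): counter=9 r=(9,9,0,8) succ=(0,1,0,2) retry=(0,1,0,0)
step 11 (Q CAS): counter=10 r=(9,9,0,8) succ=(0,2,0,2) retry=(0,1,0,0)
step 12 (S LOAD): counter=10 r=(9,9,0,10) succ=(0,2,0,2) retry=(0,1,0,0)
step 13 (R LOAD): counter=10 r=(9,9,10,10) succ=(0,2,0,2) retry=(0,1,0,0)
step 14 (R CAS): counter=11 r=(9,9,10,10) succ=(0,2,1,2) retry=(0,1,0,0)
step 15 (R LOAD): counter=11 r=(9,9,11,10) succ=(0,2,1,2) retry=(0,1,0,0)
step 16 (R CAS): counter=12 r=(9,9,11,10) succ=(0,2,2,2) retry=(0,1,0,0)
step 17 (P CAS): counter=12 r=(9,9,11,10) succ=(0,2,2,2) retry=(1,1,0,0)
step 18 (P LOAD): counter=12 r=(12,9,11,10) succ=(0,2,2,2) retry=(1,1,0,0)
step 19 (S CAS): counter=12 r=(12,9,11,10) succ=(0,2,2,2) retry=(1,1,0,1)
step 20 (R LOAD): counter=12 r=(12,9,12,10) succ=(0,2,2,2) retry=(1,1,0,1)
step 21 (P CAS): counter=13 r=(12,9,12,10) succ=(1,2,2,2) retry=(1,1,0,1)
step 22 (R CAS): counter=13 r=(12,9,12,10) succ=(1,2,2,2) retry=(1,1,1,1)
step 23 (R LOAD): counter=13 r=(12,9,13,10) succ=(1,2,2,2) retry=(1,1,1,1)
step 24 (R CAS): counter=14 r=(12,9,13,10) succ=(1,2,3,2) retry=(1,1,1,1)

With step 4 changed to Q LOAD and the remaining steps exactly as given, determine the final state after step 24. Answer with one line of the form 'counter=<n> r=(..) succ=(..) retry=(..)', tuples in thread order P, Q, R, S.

counter=13 r=(11,8,12,9) succ=(1,2,3,1) retry=(1,1,1,1)

(re-executing from step 4 with the substitution; state before step 4: counter=7 r=(0,6,0,7) succ=(0,1,0,0) retry=(0,0,0,0))
step 4 (Q LOAD): counter=7 r=(0,7,0,7) succ=(0,1,0,0) retry=(0,0,0,0)
step 5 (Q LOAD): counter=7 r=(0,7,0,7) succ=(0,1,0,0) retry=(0,0,0,0)
step 6 (S LOAD): counter=7 r=(0,7,0,7) succ=(0,1,0,0) retry=(0,0,0,0)
step 7 (S CAS): counter=8 r=(0,7,0,7) succ=(0,1,0,1) retry=(0,0,0,0)
step 8 (Q CAS): counter=8 r=(0,7,0,7) succ=(0,1,0,1) retry=(0,1,0,0)
step 9 (P LOAD): counter=8 r=(8,7,0,7) succ=(0,1,0,1) retry=(0,1,0,0)
step 10 (Q LOAD): counter=8 r=(8,8,0,7) succ=(0,1,0,1) retry=(0,1,0,0)
step 11 (Q CAS): counter=9 r=(8,8,0,7) succ=(0,2,0,1) retry=(0,1,0,0)
step 12 (S LOAD): counter=9 r=(8,8,0,9) succ=(0,2,0,1) retry=(0,1,0,0)
step 13 (R LOAD): counter=9 r=(8,8,9,9) succ=(0,2,0,1) retry=(0,1,0,0)
step 14 (R CAS): counter=10 r=(8,8,9,9) succ=(0,2,1,1) retry=(0,1,0,0)
step 15 (R LOAD): counter=10 r=(8,8,10,9) succ=(0,2,1,1) retry=(0,1,0,0)
step 16 (R CAS): counter=11 r=(8,8,10,9) succ=(0,2,2,1) retry=(0,1,0,0)
step 17 (P CAS): counter=11 r=(8,8,10,9) succ=(0,2,2,1) retry=(1,1,0,0)
step 18 (P LOAD): counter=11 r=(11,8,10,9) succ=(0,2,2,1) retry=(1,1,0,0)
step 19 (S CAS): counter=11 r=(11,8,10,9) succ=(0,2,2,1) retry=(1,1,0,1)
step 20 (R LOAD): counter=11 r=(11,8,11,9) succ=(0,2,2,1) retry=(1,1,0,1)
step 21 (P CAS): counter=12 r=(11,8,11,9) succ=(1,2,2,1) retry=(1,1,0,1)
step 22 (R CAS): counter=12 r=(11,8,11,9) succ=(1,2,2,1) retry=(1,1,1,1)
step 23 (R LOAD): counter=12 r=(11,8,12,9) succ=(1,2,2,1) retry=(1,1,1,1)
step 24 (R CAS): counter=13 r=(11,8,12,9) succ=(1,2,3,1) retry=(1,1,1,1)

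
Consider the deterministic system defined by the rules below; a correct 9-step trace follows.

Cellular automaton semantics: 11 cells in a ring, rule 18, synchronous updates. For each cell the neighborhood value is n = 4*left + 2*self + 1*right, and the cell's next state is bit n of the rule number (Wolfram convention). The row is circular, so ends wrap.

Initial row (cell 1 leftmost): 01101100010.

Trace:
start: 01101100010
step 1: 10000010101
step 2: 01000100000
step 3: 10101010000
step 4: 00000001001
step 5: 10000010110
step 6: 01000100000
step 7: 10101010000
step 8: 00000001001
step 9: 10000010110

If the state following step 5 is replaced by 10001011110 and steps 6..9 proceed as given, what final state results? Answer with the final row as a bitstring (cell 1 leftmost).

00000010010

state after step 5 := 10001011110
step 6: 01010000000
step 7: 10001000000
step 8: 01010100001
step 9: 00000010010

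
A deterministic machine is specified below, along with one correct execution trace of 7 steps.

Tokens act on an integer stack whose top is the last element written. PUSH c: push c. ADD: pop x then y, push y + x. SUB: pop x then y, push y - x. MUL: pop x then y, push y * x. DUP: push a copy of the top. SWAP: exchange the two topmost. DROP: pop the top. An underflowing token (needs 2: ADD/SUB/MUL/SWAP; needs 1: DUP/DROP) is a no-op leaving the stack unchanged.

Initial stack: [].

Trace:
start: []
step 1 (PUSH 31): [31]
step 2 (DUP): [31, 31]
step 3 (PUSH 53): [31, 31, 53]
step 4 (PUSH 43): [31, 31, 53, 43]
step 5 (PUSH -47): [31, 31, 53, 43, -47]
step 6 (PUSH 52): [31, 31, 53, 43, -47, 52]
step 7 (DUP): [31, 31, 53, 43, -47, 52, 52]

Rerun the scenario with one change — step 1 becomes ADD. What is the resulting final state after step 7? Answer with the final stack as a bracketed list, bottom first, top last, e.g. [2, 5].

(re-executing from step 1 with the substitution; state before step 1: [])
step 1 (ADD): []
step 2 (DUP): []
step 3 (PUSH 53): [53]
step 4 (PUSH 43): [53, 43]
step 5 (PUSH -47): [53, 43, -47]
step 6 (PUSH 52): [53, 43, -47, 52]
step 7 (DUP): [53, 43, -47, 52, 52]

[53, 43, -47, 52, 52]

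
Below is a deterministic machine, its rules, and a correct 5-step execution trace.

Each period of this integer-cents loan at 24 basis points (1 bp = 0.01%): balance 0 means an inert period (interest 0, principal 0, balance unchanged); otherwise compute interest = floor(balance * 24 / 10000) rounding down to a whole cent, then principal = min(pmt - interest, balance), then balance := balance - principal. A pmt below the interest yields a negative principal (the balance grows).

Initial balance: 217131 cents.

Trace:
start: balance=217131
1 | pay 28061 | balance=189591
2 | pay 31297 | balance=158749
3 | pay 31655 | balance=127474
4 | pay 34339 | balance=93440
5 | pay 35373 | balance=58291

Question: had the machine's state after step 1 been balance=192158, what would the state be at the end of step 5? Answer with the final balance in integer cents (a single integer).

state after step 1 := balance=192158
2 | pay 31297 | balance=161322
3 | pay 31655 | balance=130054
4 | pay 34339 | balance=96027
5 | pay 35373 | balance=60884

60884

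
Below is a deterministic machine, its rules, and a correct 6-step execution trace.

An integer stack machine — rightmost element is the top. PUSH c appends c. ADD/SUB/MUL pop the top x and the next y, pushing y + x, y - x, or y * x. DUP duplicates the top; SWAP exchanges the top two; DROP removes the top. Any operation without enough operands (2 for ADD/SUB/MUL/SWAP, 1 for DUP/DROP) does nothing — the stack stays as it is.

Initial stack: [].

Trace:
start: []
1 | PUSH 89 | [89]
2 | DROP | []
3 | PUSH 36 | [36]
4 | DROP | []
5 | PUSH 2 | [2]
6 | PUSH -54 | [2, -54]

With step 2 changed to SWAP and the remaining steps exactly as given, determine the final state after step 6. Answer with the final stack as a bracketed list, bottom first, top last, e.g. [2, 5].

(re-executing from step 2 with the substitution; state before step 2: [89])
2 | SWAP | [89]
3 | PUSH 36 | [89, 36]
4 | DROP | [89]
5 | PUSH 2 | [89, 2]
6 | PUSH -54 | [89, 2, -54]

[89, 2, -54]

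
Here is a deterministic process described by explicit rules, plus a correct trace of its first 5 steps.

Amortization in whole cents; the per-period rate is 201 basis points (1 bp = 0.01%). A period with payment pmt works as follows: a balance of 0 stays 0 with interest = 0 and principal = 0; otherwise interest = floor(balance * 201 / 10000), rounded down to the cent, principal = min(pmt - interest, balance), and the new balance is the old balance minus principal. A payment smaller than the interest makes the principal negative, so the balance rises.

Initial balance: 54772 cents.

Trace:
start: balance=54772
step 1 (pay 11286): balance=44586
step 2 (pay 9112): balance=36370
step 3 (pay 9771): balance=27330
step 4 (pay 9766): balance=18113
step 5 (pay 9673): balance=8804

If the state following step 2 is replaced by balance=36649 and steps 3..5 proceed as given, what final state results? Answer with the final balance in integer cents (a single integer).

9099

state after step 2 := balance=36649
step 3 (pay 9771): balance=27614
step 4 (pay 9766): balance=18403
step 5 (pay 9673): balance=9099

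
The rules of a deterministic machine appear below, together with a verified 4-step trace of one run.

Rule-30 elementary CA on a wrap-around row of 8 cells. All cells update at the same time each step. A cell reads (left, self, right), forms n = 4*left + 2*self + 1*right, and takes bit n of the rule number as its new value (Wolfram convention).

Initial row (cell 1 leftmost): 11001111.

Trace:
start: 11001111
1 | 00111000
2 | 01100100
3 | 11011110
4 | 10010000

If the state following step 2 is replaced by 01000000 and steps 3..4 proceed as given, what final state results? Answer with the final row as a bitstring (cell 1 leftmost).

state after step 2 := 01000000
3 | 11100000
4 | 10010001

10010001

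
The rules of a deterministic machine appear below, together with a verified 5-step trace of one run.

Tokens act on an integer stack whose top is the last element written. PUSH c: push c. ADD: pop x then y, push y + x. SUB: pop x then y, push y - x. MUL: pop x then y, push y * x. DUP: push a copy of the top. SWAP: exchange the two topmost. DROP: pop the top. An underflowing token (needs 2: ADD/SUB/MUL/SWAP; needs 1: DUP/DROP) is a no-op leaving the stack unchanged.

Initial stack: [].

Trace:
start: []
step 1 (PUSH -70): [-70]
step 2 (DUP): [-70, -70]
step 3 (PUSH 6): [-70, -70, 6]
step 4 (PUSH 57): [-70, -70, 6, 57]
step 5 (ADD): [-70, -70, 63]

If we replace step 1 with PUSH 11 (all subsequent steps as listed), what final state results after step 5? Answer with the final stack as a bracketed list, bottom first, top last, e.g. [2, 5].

[11, 11, 63]

(re-executing from step 1 with the substitution; state before step 1: [])
step 1 (PUSH 11): [11]
step 2 (DUP): [11, 11]
step 3 (PUSH 6): [11, 11, 6]
step 4 (PUSH 57): [11, 11, 6, 57]
step 5 (ADD): [11, 11, 63]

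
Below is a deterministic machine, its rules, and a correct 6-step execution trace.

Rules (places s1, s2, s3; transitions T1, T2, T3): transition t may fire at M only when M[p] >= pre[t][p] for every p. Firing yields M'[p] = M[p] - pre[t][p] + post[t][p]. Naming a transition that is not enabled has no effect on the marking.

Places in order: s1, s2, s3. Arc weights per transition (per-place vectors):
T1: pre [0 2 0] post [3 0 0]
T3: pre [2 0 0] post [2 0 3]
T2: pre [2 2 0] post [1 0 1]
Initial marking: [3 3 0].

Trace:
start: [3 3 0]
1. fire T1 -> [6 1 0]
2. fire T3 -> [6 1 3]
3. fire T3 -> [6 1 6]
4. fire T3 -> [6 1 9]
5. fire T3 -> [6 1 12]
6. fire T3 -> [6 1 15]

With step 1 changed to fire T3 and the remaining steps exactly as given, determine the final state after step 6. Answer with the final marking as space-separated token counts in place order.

3 3 18

(re-executing from step 1 with the substitution; state before step 1: [3 3 0])
1. fire T3 -> [3 3 3]
2. fire T3 -> [3 3 6]
3. fire T3 -> [3 3 9]
4. fire T3 -> [3 3 12]
5. fire T3 -> [3 3 15]
6. fire T3 -> [3 3 18]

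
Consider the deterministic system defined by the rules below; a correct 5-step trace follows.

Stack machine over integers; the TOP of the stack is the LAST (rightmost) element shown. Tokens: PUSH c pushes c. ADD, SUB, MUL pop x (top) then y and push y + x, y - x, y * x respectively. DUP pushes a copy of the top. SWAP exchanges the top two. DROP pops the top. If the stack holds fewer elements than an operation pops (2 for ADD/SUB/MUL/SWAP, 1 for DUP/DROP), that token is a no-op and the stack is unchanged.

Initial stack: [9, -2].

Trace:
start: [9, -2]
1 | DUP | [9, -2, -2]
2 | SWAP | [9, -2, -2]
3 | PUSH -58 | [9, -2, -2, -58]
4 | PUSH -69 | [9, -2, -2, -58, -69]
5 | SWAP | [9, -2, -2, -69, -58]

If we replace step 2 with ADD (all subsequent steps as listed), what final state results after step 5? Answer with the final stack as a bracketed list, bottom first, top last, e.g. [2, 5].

[9, -4, -69, -58]

(re-executing from step 2 with the substitution; state before step 2: [9, -2, -2])
2 | ADD | [9, -4]
3 | PUSH -58 | [9, -4, -58]
4 | PUSH -69 | [9, -4, -58, -69]
5 | SWAP | [9, -4, -69, -58]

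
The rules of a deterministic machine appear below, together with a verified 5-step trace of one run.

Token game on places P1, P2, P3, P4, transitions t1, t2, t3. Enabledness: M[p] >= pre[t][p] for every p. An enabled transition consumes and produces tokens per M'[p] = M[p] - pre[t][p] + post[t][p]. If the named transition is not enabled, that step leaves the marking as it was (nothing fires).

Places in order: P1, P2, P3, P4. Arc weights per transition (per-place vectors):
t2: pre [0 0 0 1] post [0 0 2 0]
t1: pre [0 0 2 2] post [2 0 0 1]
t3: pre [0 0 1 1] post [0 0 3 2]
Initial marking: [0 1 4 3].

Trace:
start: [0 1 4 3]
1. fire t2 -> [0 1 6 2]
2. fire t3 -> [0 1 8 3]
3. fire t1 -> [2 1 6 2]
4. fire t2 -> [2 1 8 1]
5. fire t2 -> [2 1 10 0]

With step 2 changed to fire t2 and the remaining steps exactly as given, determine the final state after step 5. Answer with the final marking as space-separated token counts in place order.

(re-executing from step 2 with the substitution; state before step 2: [0 1 6 2])
2. fire t2 -> [0 1 8 1]
3. fire t1 -> [0 1 8 1]
4. fire t2 -> [0 1 10 0]
5. fire t2 -> [0 1 10 0]

0 1 10 0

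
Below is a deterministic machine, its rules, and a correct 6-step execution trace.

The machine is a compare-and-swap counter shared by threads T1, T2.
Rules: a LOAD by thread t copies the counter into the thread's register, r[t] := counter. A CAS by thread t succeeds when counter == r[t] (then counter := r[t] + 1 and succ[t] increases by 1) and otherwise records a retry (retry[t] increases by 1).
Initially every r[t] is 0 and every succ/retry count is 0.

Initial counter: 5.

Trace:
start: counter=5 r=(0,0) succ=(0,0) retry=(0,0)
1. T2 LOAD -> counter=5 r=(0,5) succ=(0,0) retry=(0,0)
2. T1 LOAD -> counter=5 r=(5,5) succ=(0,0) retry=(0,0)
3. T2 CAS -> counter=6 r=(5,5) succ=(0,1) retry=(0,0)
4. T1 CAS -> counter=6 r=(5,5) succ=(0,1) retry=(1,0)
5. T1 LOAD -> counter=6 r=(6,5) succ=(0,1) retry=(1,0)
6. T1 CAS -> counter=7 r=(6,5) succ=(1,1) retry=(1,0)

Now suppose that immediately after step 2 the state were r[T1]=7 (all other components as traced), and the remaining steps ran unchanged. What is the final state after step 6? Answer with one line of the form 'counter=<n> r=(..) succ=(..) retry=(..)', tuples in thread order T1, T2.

counter=7 r=(6,5) succ=(1,1) retry=(1,0)

state after step 2 := counter=5 r=(7,5) succ=(0,0) retry=(0,0)
3. T2 CAS -> counter=6 r=(7,5) succ=(0,1) retry=(0,0)
4. T1 CAS -> counter=6 r=(7,5) succ=(0,1) retry=(1,0)
5. T1 LOAD -> counter=6 r=(6,5) succ=(0,1) retry=(1,0)
6. T1 CAS -> counter=7 r=(6,5) succ=(1,1) retry=(1,0)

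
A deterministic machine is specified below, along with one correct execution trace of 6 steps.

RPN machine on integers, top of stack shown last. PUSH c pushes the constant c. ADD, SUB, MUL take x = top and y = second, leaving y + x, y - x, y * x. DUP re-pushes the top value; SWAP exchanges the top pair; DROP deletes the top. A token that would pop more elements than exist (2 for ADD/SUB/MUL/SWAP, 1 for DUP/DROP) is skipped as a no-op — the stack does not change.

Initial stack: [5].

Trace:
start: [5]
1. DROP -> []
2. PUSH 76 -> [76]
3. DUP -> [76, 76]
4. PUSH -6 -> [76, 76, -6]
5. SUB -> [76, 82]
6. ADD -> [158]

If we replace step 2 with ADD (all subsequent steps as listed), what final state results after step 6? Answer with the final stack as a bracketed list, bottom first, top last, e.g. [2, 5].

[-6]

(re-executing from step 2 with the substitution; state before step 2: [])
2. ADD -> []
3. DUP -> []
4. PUSH -6 -> [-6]
5. SUB -> [-6]
6. ADD -> [-6]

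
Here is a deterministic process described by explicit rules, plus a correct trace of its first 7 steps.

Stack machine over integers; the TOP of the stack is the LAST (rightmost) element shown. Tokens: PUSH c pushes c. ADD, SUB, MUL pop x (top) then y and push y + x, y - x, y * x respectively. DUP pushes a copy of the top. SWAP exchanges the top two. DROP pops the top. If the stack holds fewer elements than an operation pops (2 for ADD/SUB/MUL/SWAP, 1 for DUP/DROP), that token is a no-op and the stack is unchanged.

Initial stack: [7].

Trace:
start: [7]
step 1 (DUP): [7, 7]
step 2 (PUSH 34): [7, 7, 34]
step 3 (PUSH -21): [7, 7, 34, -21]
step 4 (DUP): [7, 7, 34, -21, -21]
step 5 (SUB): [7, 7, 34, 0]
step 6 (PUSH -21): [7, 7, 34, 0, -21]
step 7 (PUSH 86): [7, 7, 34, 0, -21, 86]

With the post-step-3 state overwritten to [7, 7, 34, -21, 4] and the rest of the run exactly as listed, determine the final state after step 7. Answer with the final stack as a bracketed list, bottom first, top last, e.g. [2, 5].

state after step 3 := [7, 7, 34, -21, 4]
step 4 (DUP): [7, 7, 34, -21, 4, 4]
step 5 (SUB): [7, 7, 34, -21, 0]
step 6 (PUSH -21): [7, 7, 34, -21, 0, -21]
step 7 (PUSH 86): [7, 7, 34, -21, 0, -21, 86]

[7, 7, 34, -21, 0, -21, 86]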